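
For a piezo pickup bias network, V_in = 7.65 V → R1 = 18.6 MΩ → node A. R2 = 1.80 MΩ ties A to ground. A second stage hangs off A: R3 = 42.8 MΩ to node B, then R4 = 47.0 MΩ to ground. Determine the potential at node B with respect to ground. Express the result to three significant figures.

V_B ≈ 0.347 V

Looking into the second stage from A: R3 + R4 = 89.80 MΩ appears in parallel with R2.
Effective lower resistance at A: R2 ‖ 89.80 = 1.765 MΩ.
So V_A = 7.65 × 0.08665 = 0.6629 V.
V_B = V_A × 0.5234 = 0.3469 V.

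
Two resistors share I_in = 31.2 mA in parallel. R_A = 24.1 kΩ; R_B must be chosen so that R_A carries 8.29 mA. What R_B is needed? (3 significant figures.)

R_B ≈ 8.72 kΩ

In a two-way split, I_A/I_in = R_B/(R_A + R_B).
8.29/31.2 = R_B/(R_A + R_B) → R_B = R_A · (0.2657)/(1 − 0.2657) = 24.1 × 0.3619 = 8.721 kΩ.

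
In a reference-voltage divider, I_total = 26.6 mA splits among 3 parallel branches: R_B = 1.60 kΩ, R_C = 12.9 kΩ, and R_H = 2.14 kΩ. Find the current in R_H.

ΣG = 1/1.60 + 1/12.9 + 1/2.14 = 1.170.
Current divider: I(R_H) = I_total · G_k/ΣG = 26.6 × (0.4673/1.170) = 26.6 × 0.3995 = 10.63 mA.

I ≈ 10.6 mA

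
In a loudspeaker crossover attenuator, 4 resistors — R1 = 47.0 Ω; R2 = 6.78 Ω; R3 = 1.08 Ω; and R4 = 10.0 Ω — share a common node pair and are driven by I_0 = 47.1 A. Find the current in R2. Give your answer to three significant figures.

I ≈ 5.81 A

Conductances: ΣG = 1/47.0 + 1/6.78 + 1/1.08 + 1/10.0 = 1.195 (1/Ω).
By the current-divider rule, I = I_0 · G_k/ΣG = 47.1 × 0.1235 = 5.815 A.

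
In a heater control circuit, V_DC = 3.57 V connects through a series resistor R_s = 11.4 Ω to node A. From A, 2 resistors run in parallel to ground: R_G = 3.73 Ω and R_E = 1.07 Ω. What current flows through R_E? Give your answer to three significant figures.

I ≈ 0.227 A

Equivalent of the parallel group: R_p = 0.8315 Ω.
V_A = 3.57 × 0.8315/12.23 = 0.2427 V.
I(R_E) = V_A / R_E = 0.2427/1.07 = 0.2268 A.
(Check via current divider: I_total = 0.2919 A; share G_k/ΣG = 0.7771 → same result.)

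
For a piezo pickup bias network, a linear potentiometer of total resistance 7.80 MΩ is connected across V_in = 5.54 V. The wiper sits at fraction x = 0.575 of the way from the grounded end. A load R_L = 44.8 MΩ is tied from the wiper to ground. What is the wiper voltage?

Lower segment x·R_p = 4.485 MΩ; upper segment (1−x)·R_p = 3.315 MΩ.
Lower segment in parallel with the load: 4.485 ‖ 44.8 = 4.077 MΩ.
Loaded-divider output: V_out = 5.54 × 0.5515 = 3.055 V.
(Unloaded: V_out = x·V_in = 3.19 V.)

V_out ≈ 3.06 V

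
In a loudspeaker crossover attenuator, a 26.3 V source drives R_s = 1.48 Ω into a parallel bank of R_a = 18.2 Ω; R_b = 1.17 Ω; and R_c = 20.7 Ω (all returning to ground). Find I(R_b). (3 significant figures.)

Equivalent of the parallel group: R_p = 1.044 Ω.
V_A = 26.3 × 1.044/2.524 = 10.88 V.
I(R_b) = V_A / R_b = 10.88/1.17 = 9.297 A.

I ≈ 9.30 A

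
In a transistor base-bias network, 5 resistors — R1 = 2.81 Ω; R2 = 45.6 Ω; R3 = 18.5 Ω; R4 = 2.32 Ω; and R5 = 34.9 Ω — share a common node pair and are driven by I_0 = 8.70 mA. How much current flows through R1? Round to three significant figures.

I ≈ 3.47 mA

Conductances: ΣG = 1/2.81 + 1/45.6 + 1/18.5 + 1/2.32 + 1/34.9 = 0.8915 (1/Ω).
Current divider: I(R1) = I_0 · G_k/ΣG = 8.70 × (0.3559/0.8915) = 8.70 × 0.3992 = 3.473 mA.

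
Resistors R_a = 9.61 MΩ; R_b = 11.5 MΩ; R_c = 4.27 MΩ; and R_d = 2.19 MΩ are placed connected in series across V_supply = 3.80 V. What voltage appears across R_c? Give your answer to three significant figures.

V ≈ 0.589 V

Series total: ΣR = 9.61 + 11.5 + 4.27 + 2.19 = 27.57 MΩ.
V = V_supply · R/ΣR = 3.80 × 0.1549 = 0.5885 V.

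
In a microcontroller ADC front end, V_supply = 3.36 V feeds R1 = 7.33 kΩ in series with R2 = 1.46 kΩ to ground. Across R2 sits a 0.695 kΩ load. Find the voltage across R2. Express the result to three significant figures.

First combine the lower leg with the load: R2 ‖ R_L = 0.4709 kΩ.
Voltage divider with the loaded lower leg: V_out = 3.36 × 0.4709/(7.33 + 0.4709) = 3.36 × 0.06036 = 0.2028 V.
(Unloaded it would be 0.558 V; the load pulls it down.)

V_out ≈ 0.203 V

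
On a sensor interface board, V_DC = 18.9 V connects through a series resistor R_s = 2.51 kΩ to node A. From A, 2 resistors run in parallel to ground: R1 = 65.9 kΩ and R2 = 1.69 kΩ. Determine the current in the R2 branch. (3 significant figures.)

Equivalent of the parallel group: R_p = 1.648 kΩ.
V_A by voltage divider: V_A = 18.9 × 1.648/(2.51 + 1.648) = 7.490 V.
I(R2) = V_A / R2 = 7.490/1.69 = 4.432 mA.
(Equivalently: I_total = 4.546 mA, then current-divider fraction G_k/ΣG = 0.9750.)

I ≈ 4.43 mA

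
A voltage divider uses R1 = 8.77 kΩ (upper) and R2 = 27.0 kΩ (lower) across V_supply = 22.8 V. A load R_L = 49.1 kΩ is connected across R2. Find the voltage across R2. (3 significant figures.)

V_out ≈ 15.2 V

First combine the lower leg with the load: R2 ‖ R_L = 17.42 kΩ.
Now apply the divider: V_out = 22.8 × 0.6651 = 15.17 V.
(Unloaded it would be 17.2 V; the load pulls it down.)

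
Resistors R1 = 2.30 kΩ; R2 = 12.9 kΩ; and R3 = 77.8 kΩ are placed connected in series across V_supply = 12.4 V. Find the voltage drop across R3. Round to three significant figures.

ΣR = 2.30 + 12.9 + 77.8 = 93.00 kΩ.
V = V_supply · R/ΣR = 12.4 × 0.8366 = 10.37 V.

V ≈ 10.4 V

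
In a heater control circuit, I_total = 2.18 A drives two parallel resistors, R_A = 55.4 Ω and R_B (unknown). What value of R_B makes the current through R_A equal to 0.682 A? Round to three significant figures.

Two-branch current divider: I_A = I_total · R_B/(R_A + R_B).
0.682/2.18 = R_B/(R_A + R_B) → R_B = R_A · (0.3128)/(1 − 0.3128) = 55.4 × 0.4553 = 25.22 Ω.

R_B ≈ 25.2 Ω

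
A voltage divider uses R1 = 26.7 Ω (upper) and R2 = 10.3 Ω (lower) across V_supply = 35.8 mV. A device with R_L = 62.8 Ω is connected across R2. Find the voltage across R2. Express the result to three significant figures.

The load sits in parallel with R2, giving an effective lower resistance R2' = R2·R_L/(R2+R_L) = 8.849 Ω.
Voltage divider with the loaded lower leg: V_out = 35.8 × 8.849/(26.7 + 8.849) = 35.8 × 0.2489 = 8.911 mV.

V_out ≈ 8.91 mV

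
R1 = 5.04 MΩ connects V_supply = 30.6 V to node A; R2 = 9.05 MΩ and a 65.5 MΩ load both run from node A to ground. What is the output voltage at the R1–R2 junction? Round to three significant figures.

R2 ‖ R_L = (9.05 × 65.5)/(9.05 + 65.5) = 7.951 MΩ.
Voltage divider with the loaded lower leg: V_out = 30.6 × 7.951/(5.04 + 7.951) = 30.6 × 0.6121 = 18.73 V.

V_out ≈ 18.7 V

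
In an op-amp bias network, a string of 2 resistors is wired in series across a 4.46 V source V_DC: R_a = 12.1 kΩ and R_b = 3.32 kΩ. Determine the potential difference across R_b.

V ≈ 0.960 V

ΣR = 12.1 + 3.32 = 15.42 kΩ.
Voltage divider: V = V_DC · (3.320 / 15.42) = 4.46 × 0.2153 = 0.9603 V.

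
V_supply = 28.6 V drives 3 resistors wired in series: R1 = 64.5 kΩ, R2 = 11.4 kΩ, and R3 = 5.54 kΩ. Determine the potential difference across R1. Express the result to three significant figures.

V ≈ 22.7 V

ΣR = 64.5 + 11.4 + 5.54 = 81.44 kΩ.
By the voltage-divider rule, V = 28.6 × 64.50/81.44 = 22.65 V.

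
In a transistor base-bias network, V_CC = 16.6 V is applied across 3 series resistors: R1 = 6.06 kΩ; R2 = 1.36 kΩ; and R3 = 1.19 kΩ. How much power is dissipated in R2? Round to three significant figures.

P ≈ 5.06 mW

The common current is I = 16.6/8.610 = 1.928 mA.
V(R2) = I·R = 2.622 V; P = V·I = 2.622 × 1.928 = 5.055 mW.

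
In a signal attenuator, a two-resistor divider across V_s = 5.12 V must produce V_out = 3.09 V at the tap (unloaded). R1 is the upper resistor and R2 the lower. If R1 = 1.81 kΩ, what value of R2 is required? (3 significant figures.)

R2 ≈ 2.76 kΩ

The divider ratio is R2/(R1+R2) = 3.09/5.12 = 0.6035.
R2 = R1 · 0.6035/(1 − 0.6035) = 2.755 kΩ.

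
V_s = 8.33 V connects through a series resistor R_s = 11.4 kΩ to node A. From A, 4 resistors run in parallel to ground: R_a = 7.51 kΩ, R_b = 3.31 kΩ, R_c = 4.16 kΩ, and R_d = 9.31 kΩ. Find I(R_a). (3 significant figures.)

I ≈ 0.112 mA

Parallel bank: R_p = 1/(1/7.51 + 1/3.31 + 1/4.16 + 1/9.31) = 1.277 kΩ.
V_A = 8.33 × 1.277/12.68 = 0.8391 V.
I(R_a) = V_A / R_a = 0.8391/7.51 = 0.1117 mA.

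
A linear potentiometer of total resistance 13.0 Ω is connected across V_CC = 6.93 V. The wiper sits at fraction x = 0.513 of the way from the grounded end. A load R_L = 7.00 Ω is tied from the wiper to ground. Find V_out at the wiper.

The pot divides into 6.331 Ω above the wiper and 6.669 Ω below.
Lower segment in parallel with the load: 6.669 ‖ 7.00 = 3.415 Ω.
V_out = 6.93 × 3.415/(6.331 + 3.415) = 2.428 V.

V_out ≈ 2.43 V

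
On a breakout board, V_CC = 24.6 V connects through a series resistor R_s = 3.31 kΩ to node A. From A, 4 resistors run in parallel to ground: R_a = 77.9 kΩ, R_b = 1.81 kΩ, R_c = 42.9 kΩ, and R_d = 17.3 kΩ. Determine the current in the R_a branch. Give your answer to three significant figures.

I ≈ 0.101 mA

Equivalent of the parallel group: R_p = 1.547 kΩ.
V_A = 24.6 × 1.547/4.857 = 7.835 V.
Branch current I = V_A/R_a = 7.835/77.9 = 0.1006 mA.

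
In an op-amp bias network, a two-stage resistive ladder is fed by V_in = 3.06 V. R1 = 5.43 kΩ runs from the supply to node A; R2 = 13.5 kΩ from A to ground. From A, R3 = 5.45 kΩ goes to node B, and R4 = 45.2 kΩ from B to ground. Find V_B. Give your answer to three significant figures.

Node A sees R2 in parallel with the series input of stage 2, R3 + R4 = 50.65 kΩ.
Effective lower resistance at A: R2 ‖ 50.65 = 10.66 kΩ.
V_A = 3.06 × 10.66/(5.43 + 10.66) = 2.027 V.
Then the unloaded second divider: V_B = V_A × R4/(R3+R4) = 2.027 × 0.8924 = 1.809 V.

V_B ≈ 1.81 V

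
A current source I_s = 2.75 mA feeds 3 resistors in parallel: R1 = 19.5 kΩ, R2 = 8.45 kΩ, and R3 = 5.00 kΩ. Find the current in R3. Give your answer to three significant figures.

ΣG = 1/19.5 + 1/8.45 + 1/5.00 = 0.3696.
R3 takes the fraction G_k/ΣG = 0.2000/0.3696 = 0.5411, so I = 2.75 × 0.5411 = 1.488 mA.

I ≈ 1.49 mA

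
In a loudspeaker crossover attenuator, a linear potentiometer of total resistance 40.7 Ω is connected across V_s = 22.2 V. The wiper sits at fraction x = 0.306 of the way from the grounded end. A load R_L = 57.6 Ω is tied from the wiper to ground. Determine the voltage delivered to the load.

V_out ≈ 5.91 V

The pot divides into 28.25 Ω above the wiper and 12.45 Ω below.
Lower segment in parallel with the load: 12.45 ‖ 57.6 = 10.24 Ω.
V_out = 22.2 × 10.24/(28.25 + 10.24) = 5.907 V.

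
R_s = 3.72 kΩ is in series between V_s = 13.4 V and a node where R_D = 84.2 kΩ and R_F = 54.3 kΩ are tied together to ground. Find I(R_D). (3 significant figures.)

Combine the parallel branches: R_p = (1/84.2 + 1/54.3)⁻¹ = 33.01 kΩ.
V_A = 13.4 × 33.01/36.73 = 12.04 V.
Branch current I = V_A/R_D = 12.04/84.2 = 0.1430 mA.

I ≈ 0.143 mA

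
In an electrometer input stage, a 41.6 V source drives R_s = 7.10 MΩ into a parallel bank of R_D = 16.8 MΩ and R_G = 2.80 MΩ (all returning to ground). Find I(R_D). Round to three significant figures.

Combine the parallel branches: R_p = (1/16.8 + 1/2.80)⁻¹ = 2.400 MΩ.
V_A by voltage divider: V_A = 41.6 × 2.400/(7.10 + 2.400) = 10.51 V.
Branch current I = V_A/R_D = 10.51/16.8 = 0.6256 µA.

I ≈ 0.626 µA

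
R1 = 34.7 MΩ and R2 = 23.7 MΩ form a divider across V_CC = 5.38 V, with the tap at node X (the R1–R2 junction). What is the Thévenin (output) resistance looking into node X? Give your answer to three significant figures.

R_th ≈ 14.1 MΩ

Zeroing V_CC shorts the top of R1 to ground, so R_th = R1 ‖ R2 = 14.08 MΩ.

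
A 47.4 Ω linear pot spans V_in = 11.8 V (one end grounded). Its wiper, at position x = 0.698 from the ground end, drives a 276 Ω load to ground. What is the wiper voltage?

V_out ≈ 7.95 V

Split the track: R_lower = x·R_p = 33.09 Ω, R_upper = (1−x)·R_p = 14.31 Ω.
R_L loads the lower segment: effective lower R = 29.54 Ω.
V_out = 11.8 × 29.54/(14.31 + 29.54) = 7.949 V.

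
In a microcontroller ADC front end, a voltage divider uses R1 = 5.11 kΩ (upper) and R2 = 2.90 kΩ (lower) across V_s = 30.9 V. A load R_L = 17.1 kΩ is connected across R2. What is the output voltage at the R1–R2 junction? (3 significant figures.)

V_out ≈ 10.1 V

R2 ‖ R_L = (2.90 × 17.1)/(2.90 + 17.1) = 2.479 kΩ.
Now apply the divider: V_out = 30.9 × 0.3267 = 10.10 V.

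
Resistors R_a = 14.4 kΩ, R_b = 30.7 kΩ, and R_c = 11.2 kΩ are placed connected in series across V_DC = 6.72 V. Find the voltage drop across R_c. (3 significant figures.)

V ≈ 1.34 V

ΣR = 14.4 + 30.7 + 11.2 = 56.30 kΩ.
By the voltage-divider rule, V = 6.72 × 11.20/56.30 = 1.337 V.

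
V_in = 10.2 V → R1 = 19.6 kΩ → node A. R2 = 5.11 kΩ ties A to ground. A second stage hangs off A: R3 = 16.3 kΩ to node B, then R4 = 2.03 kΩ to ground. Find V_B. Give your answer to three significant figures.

Node A sees R2 in parallel with the series input of stage 2, R3 + R4 = 18.33 kΩ.
Effective lower resistance at A: R2 ‖ 18.33 = 3.996 kΩ.
So V_A = 10.2 × 0.1694 = 1.727 V.
Then the unloaded second divider: V_B = V_A × R4/(R3+R4) = 1.727 × 0.1107 = 0.1913 V.

V_B ≈ 0.191 V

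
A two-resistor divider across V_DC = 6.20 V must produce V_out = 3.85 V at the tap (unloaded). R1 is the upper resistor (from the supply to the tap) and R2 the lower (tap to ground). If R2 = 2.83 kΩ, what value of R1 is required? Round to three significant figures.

R1 ≈ 1.73 kΩ

The divider ratio is R2/(R1+R2) = 3.85/6.20 = 0.6210.
Rearranging, R1 = R2·(1−k)/k = 2.83 × 0.6104 = 1.727 kΩ.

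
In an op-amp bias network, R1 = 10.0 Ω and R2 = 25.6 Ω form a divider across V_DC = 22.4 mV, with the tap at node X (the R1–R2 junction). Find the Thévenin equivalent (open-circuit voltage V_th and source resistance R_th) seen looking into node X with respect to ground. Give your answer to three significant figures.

Open-circuit (no load on X): V_th = V_DC · R2/(R1 + R2) = 22.4 × 25.6/(10.00 + 25.6) = 16.11 mV.
Looking into X with the source shorted: R_th = R1·R2/(R1+R2) = 10.00 × 25.6/35.60 = 7.191 Ω.

V_th ≈ 16.1 mV, R_th ≈ 7.19 Ω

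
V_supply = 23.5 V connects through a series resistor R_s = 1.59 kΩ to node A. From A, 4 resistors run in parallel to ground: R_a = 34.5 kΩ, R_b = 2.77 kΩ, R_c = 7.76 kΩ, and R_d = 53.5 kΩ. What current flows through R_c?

I ≈ 1.63 mA

Parallel bank: R_p = 1/(1/34.5 + 1/2.77 + 1/7.76 + 1/53.5) = 1.860 kΩ.
V_A = 23.5 × 1.860/3.450 = 12.67 V.
Branch current I = V_A/R_c = 12.67/7.76 = 1.633 mA.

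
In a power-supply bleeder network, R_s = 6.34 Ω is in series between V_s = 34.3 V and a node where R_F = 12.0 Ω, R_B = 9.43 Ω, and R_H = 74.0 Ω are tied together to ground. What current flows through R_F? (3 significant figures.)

I ≈ 1.25 A

Equivalent of the parallel group: R_p = 4.929 Ω.
V_A by voltage divider: V_A = 34.3 × 4.929/(6.34 + 4.929) = 15.00 V.
Branch current I = V_A/R_F = 15.00/12.0 = 1.250 A.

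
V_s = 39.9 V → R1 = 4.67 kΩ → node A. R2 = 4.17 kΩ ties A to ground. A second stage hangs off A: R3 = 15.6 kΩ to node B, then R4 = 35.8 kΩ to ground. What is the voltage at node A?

V_A ≈ 18.0 V

Node A sees R2 in parallel with the series input of stage 2, R3 + R4 = 51.40 kΩ.
R2 ‖ (R3+R4) = 3.857 kΩ.
So V_A = 39.9 × 0.4523 = 18.05 V.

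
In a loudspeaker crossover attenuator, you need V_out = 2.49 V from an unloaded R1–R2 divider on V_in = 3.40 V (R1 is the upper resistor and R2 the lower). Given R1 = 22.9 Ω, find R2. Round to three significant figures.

Required fraction k = V_out/V_in = 0.7324.
Rearranging, R2 = R1·k/(1−k) = 22.9 × 2.736 = 62.66 Ω.

R2 ≈ 62.7 Ω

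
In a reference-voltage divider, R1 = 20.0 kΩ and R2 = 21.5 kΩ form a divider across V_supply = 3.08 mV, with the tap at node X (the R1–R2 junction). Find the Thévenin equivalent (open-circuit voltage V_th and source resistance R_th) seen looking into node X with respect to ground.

V_th ≈ 1.60 mV, R_th ≈ 10.4 kΩ

V_th is the unloaded tap voltage: V_supply · R2/(R1+R2) = 3.08 × 0.5181 = 1.596 mV.
Looking into X with the source shorted: R_th = R1·R2/(R1+R2) = 20.00 × 21.5/41.50 = 10.36 kΩ.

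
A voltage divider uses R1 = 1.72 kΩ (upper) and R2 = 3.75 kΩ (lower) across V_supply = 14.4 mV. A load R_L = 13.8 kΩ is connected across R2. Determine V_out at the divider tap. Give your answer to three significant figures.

V_out ≈ 9.09 mV

R2 ‖ R_L = (3.75 × 13.8)/(3.75 + 13.8) = 2.949 kΩ.
Now apply the divider: V_out = 14.4 × 0.6316 = 9.095 mV.
(Unloaded it would be 9.87 mV; the load pulls it down.)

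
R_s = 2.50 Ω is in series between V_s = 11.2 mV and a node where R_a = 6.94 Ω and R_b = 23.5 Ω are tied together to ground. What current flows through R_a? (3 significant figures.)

Combine the parallel branches: R_p = (1/6.94 + 1/23.5)⁻¹ = 5.358 Ω.
Node voltage V_A = V_s · R_p/(R_s + R_p) = 11.2 × 0.6818 = 7.637 mV.
Branch current I = V_A/R_a = 7.637/6.94 = 1.100 mA.

I ≈ 1.10 mA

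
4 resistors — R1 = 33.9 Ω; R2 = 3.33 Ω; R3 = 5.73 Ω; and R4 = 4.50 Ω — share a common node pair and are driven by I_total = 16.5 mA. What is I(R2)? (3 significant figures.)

Total conductance ΣG = 1/33.9 + 1/3.33 + 1/5.73 + 1/4.50 = 0.7265 (units of 1/Ω).
R2 takes the fraction G_k/ΣG = 0.3003/0.7265 = 0.4133, so I = 16.5 × 0.4133 = 6.820 mA.

I ≈ 6.82 mA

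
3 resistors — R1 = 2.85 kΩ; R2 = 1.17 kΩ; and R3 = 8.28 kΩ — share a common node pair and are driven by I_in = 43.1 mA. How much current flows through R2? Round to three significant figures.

I ≈ 27.8 mA

ΣG = 1/2.85 + 1/1.17 + 1/8.28 = 1.326.
R2 takes the fraction G_k/ΣG = 0.8547/1.326 = 0.6444, so I = 43.1 × 0.6444 = 27.77 mA.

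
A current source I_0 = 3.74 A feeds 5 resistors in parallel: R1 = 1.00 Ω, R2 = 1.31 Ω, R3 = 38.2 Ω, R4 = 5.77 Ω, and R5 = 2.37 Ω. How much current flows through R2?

I ≈ 1.20 A

Total conductance ΣG = 1/1.00 + 1/1.31 + 1/38.2 + 1/5.77 + 1/2.37 = 2.385 (units of 1/Ω).
Current divider: I(R2) = I_0 · G_k/ΣG = 3.74 × (0.7634/2.385) = 3.74 × 0.3201 = 1.197 A.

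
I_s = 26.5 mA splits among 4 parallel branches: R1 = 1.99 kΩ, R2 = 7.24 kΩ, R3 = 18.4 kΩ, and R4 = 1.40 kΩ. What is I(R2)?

I ≈ 2.60 mA

ΣG = 1/1.99 + 1/7.24 + 1/18.4 + 1/1.40 = 1.409.
R2 takes the fraction G_k/ΣG = 0.1381/1.409 = 0.09801, so I = 26.5 × 0.09801 = 2.597 mA.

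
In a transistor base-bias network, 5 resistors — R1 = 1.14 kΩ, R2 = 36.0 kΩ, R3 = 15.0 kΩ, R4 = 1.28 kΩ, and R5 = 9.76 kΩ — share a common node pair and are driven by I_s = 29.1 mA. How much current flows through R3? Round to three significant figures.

ΣG = 1/1.14 + 1/36.0 + 1/15.0 + 1/1.28 + 1/9.76 = 1.855.
Current divider: I(R3) = I_s · G_k/ΣG = 29.1 × (0.06667/1.855) = 29.1 × 0.03593 = 1.046 mA.

I ≈ 1.05 mA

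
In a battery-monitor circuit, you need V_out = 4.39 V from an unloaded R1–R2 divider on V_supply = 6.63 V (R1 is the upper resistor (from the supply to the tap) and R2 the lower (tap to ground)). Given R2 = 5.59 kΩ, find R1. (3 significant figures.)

V_out/V_supply = R2/(R1+R2) = 0.6621.
R1 = R2·(1/k − 1) = 5.59 × 0.5103 = 2.852 kΩ.

R1 ≈ 2.85 kΩ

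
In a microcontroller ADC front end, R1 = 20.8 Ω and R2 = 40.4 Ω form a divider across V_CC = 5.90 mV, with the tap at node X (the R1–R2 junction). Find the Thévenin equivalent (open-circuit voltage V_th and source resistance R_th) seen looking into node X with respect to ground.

V_th ≈ 3.89 mV, R_th ≈ 13.7 Ω

With X open, the divider is unloaded: V_th = 5.90 × 40.4/61.20 = 3.895 mV.
Looking into X with the source shorted: R_th = R1·R2/(R1+R2) = 20.80 × 40.4/61.20 = 13.73 Ω.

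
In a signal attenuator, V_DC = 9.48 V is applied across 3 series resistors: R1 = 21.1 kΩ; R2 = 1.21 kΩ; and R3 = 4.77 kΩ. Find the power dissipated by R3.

The common current is I = 9.48/27.08 = 0.3501 mA.
P = I²R = 0.1226 × 4.77 = 0.5846 mW.

P ≈ 0.585 mW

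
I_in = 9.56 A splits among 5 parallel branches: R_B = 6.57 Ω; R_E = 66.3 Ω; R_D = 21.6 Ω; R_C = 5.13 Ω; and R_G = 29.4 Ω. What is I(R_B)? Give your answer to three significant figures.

I ≈ 3.29 A

Conductances: ΣG = 1/6.57 + 1/66.3 + 1/21.6 + 1/5.13 + 1/29.4 = 0.4425 (1/Ω).
R_B takes the fraction G_k/ΣG = 0.1522/0.4425 = 0.3439, so I = 9.56 × 0.3439 = 3.288 A.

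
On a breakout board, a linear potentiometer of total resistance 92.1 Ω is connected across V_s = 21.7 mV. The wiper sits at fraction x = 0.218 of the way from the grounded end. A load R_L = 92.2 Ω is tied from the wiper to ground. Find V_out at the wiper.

V_out ≈ 4.04 mV

The pot divides into 72.02 Ω above the wiper and 20.08 Ω below.
R_L loads the lower segment: effective lower R = 16.49 Ω.
Loaded-divider output: V_out = 21.7 × 0.1863 = 4.042 mV.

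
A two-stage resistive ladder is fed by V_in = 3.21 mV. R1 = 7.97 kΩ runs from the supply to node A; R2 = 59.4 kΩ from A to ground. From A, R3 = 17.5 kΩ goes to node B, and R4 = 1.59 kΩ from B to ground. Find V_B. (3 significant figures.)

V_B ≈ 0.172 mV

Node A sees R2 in parallel with the series input of stage 2, R3 + R4 = 19.09 kΩ.
Effective lower resistance at A: R2 ‖ 19.09 = 14.45 kΩ.
So V_A = 3.21 × 0.6445 = 2.069 mV.
Then the unloaded second divider: V_B = V_A × R4/(R3+R4) = 2.069 × 0.08329 = 0.1723 mV.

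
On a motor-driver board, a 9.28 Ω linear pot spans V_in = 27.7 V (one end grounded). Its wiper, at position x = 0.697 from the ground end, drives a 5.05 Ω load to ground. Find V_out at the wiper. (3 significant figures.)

V_out ≈ 13.9 V

The pot divides into 2.812 Ω above the wiper and 6.468 Ω below.
(x·R_p) ‖ R_L = 2.836 Ω.
Then V_out = V_in · 2.836/(2.812 + 2.836) = 13.91 V.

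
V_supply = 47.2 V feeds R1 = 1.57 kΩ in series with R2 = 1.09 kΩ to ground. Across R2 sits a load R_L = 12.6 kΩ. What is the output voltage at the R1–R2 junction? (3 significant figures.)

V_out ≈ 18.4 V

The load sits in parallel with R2, giving an effective lower resistance R2' = R2·R_L/(R2+R_L) = 1.003 kΩ.
Now apply the divider: V_out = 47.2 × 0.3899 = 18.40 V.
(Unloaded it would be 19.3 V; the load pulls it down.)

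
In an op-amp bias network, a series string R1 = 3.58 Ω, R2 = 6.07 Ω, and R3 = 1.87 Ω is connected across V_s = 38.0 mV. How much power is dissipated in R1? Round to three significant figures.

Series current I = V_s/ΣR = 38.0/11.52 = 3.299 mA.
P = I²R = 10.88 × 3.58 = 38.95 µW.

P ≈ 39.0 µW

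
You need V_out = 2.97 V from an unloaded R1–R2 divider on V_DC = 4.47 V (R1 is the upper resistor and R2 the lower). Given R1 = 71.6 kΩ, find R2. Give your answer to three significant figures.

The divider ratio is R2/(R1+R2) = 2.97/4.47 = 0.6644.
Rearranging, R2 = R1·k/(1−k) = 71.6 × 1.980 = 141.8 kΩ.

R2 ≈ 142 kΩ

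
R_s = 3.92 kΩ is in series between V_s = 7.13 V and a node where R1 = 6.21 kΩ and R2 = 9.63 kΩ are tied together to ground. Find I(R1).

Equivalent of the parallel group: R_p = 3.775 kΩ.
V_A by voltage divider: V_A = 7.13 × 3.775/(3.92 + 3.775) = 3.498 V.
Branch current I = V_A/R1 = 3.498/6.21 = 0.5633 mA.

I ≈ 0.563 mA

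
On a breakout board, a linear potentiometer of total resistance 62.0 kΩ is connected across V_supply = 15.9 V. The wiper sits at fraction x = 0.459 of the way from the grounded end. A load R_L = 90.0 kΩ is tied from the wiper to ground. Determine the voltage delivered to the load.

V_out ≈ 6.23 V

Lower segment x·R_p = 28.46 kΩ; upper segment (1−x)·R_p = 33.54 kΩ.
Lower segment in parallel with the load: 28.46 ‖ 90.0 = 21.62 kΩ.
Loaded-divider output: V_out = 15.9 × 0.3920 = 6.232 V.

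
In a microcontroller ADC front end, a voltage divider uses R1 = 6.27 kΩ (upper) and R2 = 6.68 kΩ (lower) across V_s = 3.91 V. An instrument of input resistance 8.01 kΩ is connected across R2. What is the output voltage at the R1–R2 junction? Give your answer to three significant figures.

V_out ≈ 1.44 V

First combine the lower leg with the load: R2 ‖ R_L = 3.642 kΩ.
Now apply the divider: V_out = 3.91 × 0.3675 = 1.437 V.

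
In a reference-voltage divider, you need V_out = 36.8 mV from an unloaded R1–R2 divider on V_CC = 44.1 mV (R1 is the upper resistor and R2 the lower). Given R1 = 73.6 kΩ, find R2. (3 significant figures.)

The divider ratio is R2/(R1+R2) = 36.8/44.1 = 0.8345.
So R2 = R1 · V_out/(V_CC − V_out) = 73.6 × 36.8/(44.1 − 36.8) = 73.6 × 5.041 = 371.0 kΩ.

R2 ≈ 371 kΩ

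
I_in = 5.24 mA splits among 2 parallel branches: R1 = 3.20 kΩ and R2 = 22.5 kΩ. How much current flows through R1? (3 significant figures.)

I ≈ 4.59 mA

Two-branch current divider: I_k = I_in · R_other/(R_1 + R_2).
I(R1) = 5.24 × 22.5/(3.20 + 22.5) = 5.24 × 0.8755 = 4.588 mA.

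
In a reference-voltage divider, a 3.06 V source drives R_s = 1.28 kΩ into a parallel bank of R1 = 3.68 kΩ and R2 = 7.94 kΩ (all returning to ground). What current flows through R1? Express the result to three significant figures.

Equivalent of the parallel group: R_p = 2.515 kΩ.
V_A by voltage divider: V_A = 3.06 × 2.515/(1.28 + 2.515) = 2.028 V.
Branch current I = V_A/R1 = 2.028/3.68 = 0.5510 mA.

I ≈ 0.551 mA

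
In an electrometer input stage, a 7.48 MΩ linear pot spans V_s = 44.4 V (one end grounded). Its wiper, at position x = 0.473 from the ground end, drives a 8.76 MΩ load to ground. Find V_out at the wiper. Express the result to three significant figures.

Lower segment x·R_p = 3.538 MΩ; upper segment (1−x)·R_p = 3.942 MΩ.
Lower segment in parallel with the load: 3.538 ‖ 8.76 = 2.520 MΩ.
V_out = 44.4 × 2.520/(3.942 + 2.520) = 17.32 V.
(Unloaded: V_out = x·V_s = 21.0 V.)

V_out ≈ 17.3 V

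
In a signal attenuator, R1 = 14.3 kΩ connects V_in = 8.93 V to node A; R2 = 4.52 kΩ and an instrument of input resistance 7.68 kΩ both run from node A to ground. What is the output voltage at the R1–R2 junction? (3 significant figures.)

R2 ‖ R_L = (4.52 × 7.68)/(4.52 + 7.68) = 2.845 kΩ.
Voltage divider with the loaded lower leg: V_out = 8.93 × 2.845/(14.3 + 2.845) = 8.93 × 0.1660 = 1.482 V.
(Unloaded it would be 2.14 V; the load pulls it down.)

V_out ≈ 1.48 V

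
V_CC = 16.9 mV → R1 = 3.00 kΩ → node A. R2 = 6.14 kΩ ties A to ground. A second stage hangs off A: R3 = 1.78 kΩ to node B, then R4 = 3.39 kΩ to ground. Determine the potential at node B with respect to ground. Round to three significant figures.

Node A sees R2 in parallel with the series input of stage 2, R3 + R4 = 5.170 kΩ.
Effective lower resistance at A: R2 ‖ 5.170 = 2.807 kΩ.
First divider: V_A = V_CC · 2.807/(3.00 + 2.807) = 8.169 mV.
Then the unloaded second divider: V_B = V_A × R4/(R3+R4) = 8.169 × 0.6557 = 5.356 mV.

V_B ≈ 5.36 mV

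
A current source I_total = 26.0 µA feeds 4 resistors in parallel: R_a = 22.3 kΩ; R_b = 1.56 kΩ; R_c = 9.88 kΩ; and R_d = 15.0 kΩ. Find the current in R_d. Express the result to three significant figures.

I ≈ 2.03 µA

ΣG = 1/22.3 + 1/1.56 + 1/9.88 + 1/15.0 = 0.8537.
By the current-divider rule, I = I_total · G_k/ΣG = 26.0 × 0.07809 = 2.030 µA.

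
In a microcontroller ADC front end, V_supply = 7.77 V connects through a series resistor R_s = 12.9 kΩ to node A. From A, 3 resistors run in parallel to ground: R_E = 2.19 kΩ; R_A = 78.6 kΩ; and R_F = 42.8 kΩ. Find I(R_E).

I ≈ 0.482 mA

Combine the parallel branches: R_p = (1/2.19 + 1/78.6 + 1/42.8)⁻¹ = 2.030 kΩ.
V_A by voltage divider: V_A = 7.77 × 2.030/(12.9 + 2.030) = 1.056 V.
Branch current I = V_A/R_E = 1.056/2.19 = 0.4823 mA.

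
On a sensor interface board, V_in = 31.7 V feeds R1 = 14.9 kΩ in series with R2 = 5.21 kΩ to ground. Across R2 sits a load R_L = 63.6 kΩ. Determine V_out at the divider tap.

V_out ≈ 7.74 V

The load sits in parallel with R2, giving an effective lower resistance R2' = R2·R_L/(R2+R_L) = 4.816 kΩ.
Then V_out = V_in · R2'/(R1 + R2') = 31.7 × 4.816/19.72 = 7.743 V.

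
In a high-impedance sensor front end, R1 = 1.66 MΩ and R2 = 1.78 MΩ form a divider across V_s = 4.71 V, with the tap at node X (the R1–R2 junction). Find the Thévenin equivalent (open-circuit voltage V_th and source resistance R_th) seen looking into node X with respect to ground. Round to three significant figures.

With X open, the divider is unloaded: V_th = 4.71 × 1.78/3.440 = 2.437 V.
Looking into X with the source shorted: R_th = R1·R2/(R1+R2) = 1.660 × 1.78/3.440 = 0.8590 MΩ.

V_th ≈ 2.44 V, R_th ≈ 0.859 MΩ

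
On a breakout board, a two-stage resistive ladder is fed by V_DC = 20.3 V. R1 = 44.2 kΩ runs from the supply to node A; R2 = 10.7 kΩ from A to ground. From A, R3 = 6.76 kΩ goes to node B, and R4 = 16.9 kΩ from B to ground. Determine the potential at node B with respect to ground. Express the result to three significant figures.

V_B ≈ 2.07 V

Looking into the second stage from A: R3 + R4 = 23.66 kΩ appears in parallel with R2.
R2 ‖ (R3+R4) = 7.368 kΩ.
First divider: V_A = V_DC · 7.368/(44.2 + 7.368) = 2.900 V.
Then the unloaded second divider: V_B = V_A × R4/(R3+R4) = 2.900 × 0.7143 = 2.072 V.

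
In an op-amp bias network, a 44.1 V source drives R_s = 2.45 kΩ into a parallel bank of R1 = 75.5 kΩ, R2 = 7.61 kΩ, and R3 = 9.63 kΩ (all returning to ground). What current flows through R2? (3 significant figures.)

I ≈ 3.60 mA

Parallel bank: R_p = 1/(1/75.5 + 1/7.61 + 1/9.63) = 4.024 kΩ.
Node voltage V_A = V_CC · R_p/(R_s + R_p) = 44.1 × 0.6216 = 27.41 V.
Branch current I = V_A/R2 = 27.41/7.61 = 3.602 mA.
(Equivalently: I_total = 6.812 mA, then current-divider fraction G_k/ΣG = 0.5288.)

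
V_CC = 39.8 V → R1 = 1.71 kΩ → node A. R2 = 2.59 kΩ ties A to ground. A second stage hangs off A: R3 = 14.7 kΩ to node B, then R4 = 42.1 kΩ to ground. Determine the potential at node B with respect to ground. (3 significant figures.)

V_B ≈ 17.5 V

The second stage (R3 + R4 = 56.80 kΩ) loads node A in parallel with R2.
Effective lower resistance at A: R2 ‖ 56.80 = 2.477 kΩ.
V_A = 39.8 × 2.477/(1.71 + 2.477) = 23.55 V.
Then the unloaded second divider: V_B = V_A × R4/(R3+R4) = 23.55 × 0.7412 = 17.45 V.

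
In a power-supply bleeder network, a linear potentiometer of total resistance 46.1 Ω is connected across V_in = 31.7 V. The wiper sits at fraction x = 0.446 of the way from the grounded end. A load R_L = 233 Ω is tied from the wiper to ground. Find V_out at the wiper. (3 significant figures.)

The pot divides into 25.54 Ω above the wiper and 20.56 Ω below.
R_L loads the lower segment: effective lower R = 18.89 Ω.
V_out = 31.7 × 18.89/(25.54 + 18.89) = 13.48 V.

V_out ≈ 13.5 V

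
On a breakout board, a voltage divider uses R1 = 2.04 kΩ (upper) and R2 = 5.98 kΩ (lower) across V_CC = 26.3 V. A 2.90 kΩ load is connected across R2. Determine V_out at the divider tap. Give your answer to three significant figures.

The load sits in parallel with R2, giving an effective lower resistance R2' = R2·R_L/(R2+R_L) = 1.953 kΩ.
Now apply the divider: V_out = 26.3 × 0.4891 = 12.86 V.

V_out ≈ 12.9 V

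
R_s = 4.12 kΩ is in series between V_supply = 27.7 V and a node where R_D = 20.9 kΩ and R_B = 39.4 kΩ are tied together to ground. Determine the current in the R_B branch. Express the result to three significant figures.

I ≈ 0.540 mA

Combine the parallel branches: R_p = (1/20.9 + 1/39.4)⁻¹ = 13.66 kΩ.
Node voltage V_A = V_supply · R_p/(R_s + R_p) = 27.7 × 0.7682 = 21.28 V.
I(R_B) = V_A / R_B = 21.28/39.4 = 0.5401 mA.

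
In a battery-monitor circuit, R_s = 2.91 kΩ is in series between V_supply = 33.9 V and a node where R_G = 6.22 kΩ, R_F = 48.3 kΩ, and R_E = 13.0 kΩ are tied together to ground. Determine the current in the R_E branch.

Combine the parallel branches: R_p = (1/6.22 + 1/48.3 + 1/13.0)⁻¹ = 3.870 kΩ.
V_A by voltage divider: V_A = 33.9 × 3.870/(2.91 + 3.870) = 19.35 V.
I(R_E) = V_A / R_E = 19.35/13.0 = 1.488 mA.

I ≈ 1.49 mA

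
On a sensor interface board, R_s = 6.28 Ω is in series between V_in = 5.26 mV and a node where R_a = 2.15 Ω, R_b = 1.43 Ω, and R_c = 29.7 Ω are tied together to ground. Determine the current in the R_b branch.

I ≈ 0.432 mA

Parallel bank: R_p = 1/(1/2.15 + 1/1.43 + 1/29.7) = 0.8347 Ω.
V_A by voltage divider: V_A = 5.26 × 0.8347/(6.28 + 0.8347) = 0.6171 mV.
Branch current I = V_A/R_b = 0.6171/1.43 = 0.4315 mA.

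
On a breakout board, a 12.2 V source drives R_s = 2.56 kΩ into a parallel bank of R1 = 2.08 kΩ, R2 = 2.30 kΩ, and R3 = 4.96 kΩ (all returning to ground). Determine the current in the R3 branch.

I ≈ 0.637 mA

Equivalent of the parallel group: R_p = 0.8951 kΩ.
V_A = 12.2 × 0.8951/3.455 = 3.161 V.
I(R3) = V_A / R3 = 3.161/4.96 = 0.6372 mA.
(Check via current divider: I_total = 3.531 mA; share G_k/ΣG = 0.1805 → same result.)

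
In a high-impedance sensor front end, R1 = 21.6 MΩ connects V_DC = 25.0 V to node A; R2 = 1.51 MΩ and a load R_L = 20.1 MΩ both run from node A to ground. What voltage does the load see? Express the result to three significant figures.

V_out ≈ 1.53 V

R2 ‖ R_L = (1.51 × 20.1)/(1.51 + 20.1) = 1.404 MΩ.
Now apply the divider: V_out = 25.0 × 0.06105 = 1.526 V.
(Unloaded it would be 1.63 V; the load pulls it down.)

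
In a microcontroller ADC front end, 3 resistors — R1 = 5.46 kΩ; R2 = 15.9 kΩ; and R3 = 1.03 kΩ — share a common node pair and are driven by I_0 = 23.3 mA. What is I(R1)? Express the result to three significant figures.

I ≈ 3.51 mA

ΣG = 1/5.46 + 1/15.9 + 1/1.03 = 1.217.
By the current-divider rule, I = I_0 · G_k/ΣG = 23.3 × 0.1505 = 3.507 mA.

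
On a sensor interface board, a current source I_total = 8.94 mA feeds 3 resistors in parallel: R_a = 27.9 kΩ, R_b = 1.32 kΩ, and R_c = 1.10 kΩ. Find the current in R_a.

I ≈ 0.188 mA

Total conductance ΣG = 1/27.9 + 1/1.32 + 1/1.10 = 1.703 (units of 1/kΩ).
R_a takes the fraction G_k/ΣG = 0.03584/1.703 = 0.02105, so I = 8.94 × 0.02105 = 0.1882 mA.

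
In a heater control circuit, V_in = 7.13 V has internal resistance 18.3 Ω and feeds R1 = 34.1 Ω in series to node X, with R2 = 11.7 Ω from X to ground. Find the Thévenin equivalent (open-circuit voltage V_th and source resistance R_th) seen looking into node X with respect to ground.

V_th ≈ 1.30 V, R_th ≈ 9.56 Ω

R1' = 18.3 + 34.1 = 52.40 Ω (source resistance + R1).
V_th is the unloaded tap voltage: V_in · R2/(R1'+R2) = 7.13 × 0.1825 = 1.301 V.
Looking into X with the source shorted: R_th = R1'·R2/(R1'+R2) = 52.40 × 11.7/64.10 = 9.564 Ω.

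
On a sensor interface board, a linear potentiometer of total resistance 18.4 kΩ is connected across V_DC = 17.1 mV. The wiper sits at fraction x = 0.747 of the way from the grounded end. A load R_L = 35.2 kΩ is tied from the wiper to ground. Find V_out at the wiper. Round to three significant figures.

V_out ≈ 11.6 mV

Lower segment x·R_p = 13.74 kΩ; upper segment (1−x)·R_p = 4.655 kΩ.
R_L loads the lower segment: effective lower R = 9.885 kΩ.
Loaded-divider output: V_out = 17.1 × 0.6798 = 11.63 mV.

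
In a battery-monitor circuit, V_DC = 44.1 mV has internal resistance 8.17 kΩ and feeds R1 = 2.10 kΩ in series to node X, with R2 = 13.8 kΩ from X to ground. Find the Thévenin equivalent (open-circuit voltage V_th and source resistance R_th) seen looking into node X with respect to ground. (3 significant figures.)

R1' = 8.17 + 2.10 = 10.27 kΩ (source resistance + R1).
V_th is the unloaded tap voltage: V_DC · R2/(R1'+R2) = 44.1 × 0.5733 = 25.28 mV.
With V_DC suppressed (replaced by a short), R_th = R1' ‖ R2 = (10.27 × 13.8)/(10.27 + 13.8) = 5.888 kΩ.

V_th ≈ 25.3 mV, R_th ≈ 5.89 kΩ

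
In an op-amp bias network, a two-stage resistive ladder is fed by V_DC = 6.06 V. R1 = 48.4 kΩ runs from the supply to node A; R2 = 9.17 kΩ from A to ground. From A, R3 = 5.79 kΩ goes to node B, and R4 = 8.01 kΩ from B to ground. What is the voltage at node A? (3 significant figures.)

V_A ≈ 0.619 V

Looking into the second stage from A: R3 + R4 = 13.80 kΩ appears in parallel with R2.
R2 ‖ (R3+R4) = 5.509 kΩ.
So V_A = 6.06 × 0.1022 = 0.6193 V.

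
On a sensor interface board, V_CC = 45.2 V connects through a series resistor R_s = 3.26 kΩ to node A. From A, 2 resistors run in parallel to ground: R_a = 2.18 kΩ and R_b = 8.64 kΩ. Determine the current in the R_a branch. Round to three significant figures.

Parallel bank: R_p = 1/(1/2.18 + 1/8.64) = 1.741 kΩ.
V_A by voltage divider: V_A = 45.2 × 1.741/(3.26 + 1.741) = 15.73 V.
Branch current I = V_A/R_a = 15.73/2.18 = 7.218 mA.
(Equivalently: I_total = 9.039 mA, then current-divider fraction G_k/ΣG = 0.7985.)

I ≈ 7.22 mA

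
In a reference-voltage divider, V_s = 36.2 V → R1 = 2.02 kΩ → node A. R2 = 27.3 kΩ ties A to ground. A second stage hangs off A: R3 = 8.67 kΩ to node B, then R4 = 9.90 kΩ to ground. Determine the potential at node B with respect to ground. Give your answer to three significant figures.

V_B ≈ 16.3 V

Node A sees R2 in parallel with the series input of stage 2, R3 + R4 = 18.57 kΩ.
Effective lower resistance at A: R2 ‖ 18.57 = 11.05 kΩ.
V_A = 36.2 × 11.05/(2.02 + 11.05) = 30.61 V.
Then the unloaded second divider: V_B = V_A × R4/(R3+R4) = 30.61 × 0.5331 = 16.32 V.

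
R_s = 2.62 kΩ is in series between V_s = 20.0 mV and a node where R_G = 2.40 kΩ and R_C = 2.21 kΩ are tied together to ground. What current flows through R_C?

I ≈ 2.76 µA

Equivalent of the parallel group: R_p = 1.151 kΩ.
Node voltage V_A = V_s · R_p/(R_s + R_p) = 20.0 × 0.3051 = 6.103 mV.
Branch current I = V_A/R_C = 6.103/2.21 = 2.761 µA.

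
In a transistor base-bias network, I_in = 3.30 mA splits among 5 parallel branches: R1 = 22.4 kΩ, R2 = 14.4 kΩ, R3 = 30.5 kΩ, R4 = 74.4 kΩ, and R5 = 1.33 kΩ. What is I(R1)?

I ≈ 0.162 mA

Conductances: ΣG = 1/22.4 + 1/14.4 + 1/30.5 + 1/74.4 + 1/1.33 = 0.9122 (1/kΩ).
By the current-divider rule, I = I_in · G_k/ΣG = 3.30 × 0.04894 = 0.1615 mA.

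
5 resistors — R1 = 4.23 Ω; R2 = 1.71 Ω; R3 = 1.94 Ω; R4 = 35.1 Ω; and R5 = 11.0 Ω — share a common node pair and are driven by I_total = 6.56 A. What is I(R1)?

I ≈ 1.07 A

ΣG = 1/4.23 + 1/1.71 + 1/1.94 + 1/35.1 + 1/11.0 = 1.456.
By the current-divider rule, I = I_total · G_k/ΣG = 6.56 × 0.1624 = 1.065 A.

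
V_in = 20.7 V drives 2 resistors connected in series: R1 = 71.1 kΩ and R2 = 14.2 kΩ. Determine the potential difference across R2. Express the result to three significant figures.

V ≈ 3.45 V

ΣR = 71.1 + 14.2 = 85.30 kΩ.
Voltage divider: V = V_in · (14.20 / 85.30) = 20.7 × 0.1665 = 3.446 V.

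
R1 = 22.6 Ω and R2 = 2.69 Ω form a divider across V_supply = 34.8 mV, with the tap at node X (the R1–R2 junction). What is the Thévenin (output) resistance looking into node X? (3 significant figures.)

R_th ≈ 2.40 Ω

Looking into X with the source shorted: R_th = R1·R2/(R1+R2) = 22.60 × 2.69/25.29 = 2.404 Ω.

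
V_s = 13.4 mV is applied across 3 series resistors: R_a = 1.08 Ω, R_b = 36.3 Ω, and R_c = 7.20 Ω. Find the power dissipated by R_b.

P ≈ 3.28 µW

The common current is I = 13.4/44.58 = 0.3006 mA.
P = I²R = 0.09035 × 36.3 = 3.280 µW.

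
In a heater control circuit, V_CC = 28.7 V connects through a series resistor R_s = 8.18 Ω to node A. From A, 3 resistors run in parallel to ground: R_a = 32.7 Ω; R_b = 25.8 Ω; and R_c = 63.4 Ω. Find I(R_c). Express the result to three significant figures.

I ≈ 0.267 A

Equivalent of the parallel group: R_p = 11.75 Ω.
V_A = 28.7 × 11.75/19.93 = 16.92 V.
I(R_c) = V_A / R_c = 16.92/63.4 = 0.2669 A.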